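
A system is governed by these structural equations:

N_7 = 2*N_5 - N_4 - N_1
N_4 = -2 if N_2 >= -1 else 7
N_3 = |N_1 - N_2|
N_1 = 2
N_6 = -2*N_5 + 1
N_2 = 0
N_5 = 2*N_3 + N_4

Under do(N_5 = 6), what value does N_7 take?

12

Under do(N_5=6), the mechanism N_5 = 2*N_3 + N_4 is discarded; N_5 is fixed at 6.
N_4 = -2 if N_2 >= -1 else 7  [with N_2=0]  = -2
N_7 = 2*N_5 - N_4 - N_1  [with N_5=6, N_4=-2, N_1=2]  = 12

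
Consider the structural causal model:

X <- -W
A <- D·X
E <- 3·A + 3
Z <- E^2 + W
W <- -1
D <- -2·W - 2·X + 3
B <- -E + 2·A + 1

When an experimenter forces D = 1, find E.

6

do(D=1) replaces the equation D <- -2·W - 2·X + 3 with the constant D = 1.
X = -W  [with W=-1]  = 1
A = D·X  [with D=1, X=1]  = 1
E = 3·A + 3  [with A=1]  = 6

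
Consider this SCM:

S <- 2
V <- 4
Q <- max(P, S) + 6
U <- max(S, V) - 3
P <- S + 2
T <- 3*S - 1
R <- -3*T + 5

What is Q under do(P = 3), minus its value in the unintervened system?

-1

The intervention breaks the incoming arrows to P: P <- S + 2 no longer applies, and P = 3.
Q = max(P, S) + 6  [with P=3, S=2]  = 9
Without intervention: P = S + 2  [with S=2]  = 4; Q = max(P, S) + 6  [with P=4, S=2]  = 10.
Change = 9 − 10 = -1.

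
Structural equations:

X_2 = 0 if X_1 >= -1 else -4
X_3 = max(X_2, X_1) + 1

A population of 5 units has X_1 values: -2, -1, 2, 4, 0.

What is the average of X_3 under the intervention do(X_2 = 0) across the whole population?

Every unit gets X_2=0 under the intervention. X_3 values become 1, 1, 3, 5, 1; E[X_3|do(X_2=0)] = 2.2.

2.2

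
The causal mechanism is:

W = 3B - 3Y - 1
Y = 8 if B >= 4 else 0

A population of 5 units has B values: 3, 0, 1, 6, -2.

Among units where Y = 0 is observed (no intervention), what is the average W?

Conditioning on Y=0 selects the 4 unit(s) with B ∈ {3, 0, 1, -2}. Their W values: 8, -1, 2, -7. Mean = 0.5.

0.5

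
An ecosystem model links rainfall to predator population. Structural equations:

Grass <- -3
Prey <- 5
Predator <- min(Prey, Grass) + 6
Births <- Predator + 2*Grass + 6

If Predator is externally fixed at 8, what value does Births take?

8

The intervention breaks the incoming arrows to Predator: Predator <- min(Prey, Grass) + 6 no longer applies, and Predator = 8.
Births = Predator + 2*Grass + 6  [with Predator=8, Grass=-3]  = 8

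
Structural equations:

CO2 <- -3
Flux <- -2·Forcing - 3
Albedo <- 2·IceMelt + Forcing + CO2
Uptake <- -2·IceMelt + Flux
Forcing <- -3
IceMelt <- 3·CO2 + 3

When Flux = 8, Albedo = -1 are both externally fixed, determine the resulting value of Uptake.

Setting Flux = 8, Albedo = -1 by intervention discards those variables' equations.
IceMelt = 3·CO2 + 3  [with CO2=-3]  = -6
Uptake = -2·IceMelt + Flux  [with IceMelt=-6, Flux=8]  = 20

20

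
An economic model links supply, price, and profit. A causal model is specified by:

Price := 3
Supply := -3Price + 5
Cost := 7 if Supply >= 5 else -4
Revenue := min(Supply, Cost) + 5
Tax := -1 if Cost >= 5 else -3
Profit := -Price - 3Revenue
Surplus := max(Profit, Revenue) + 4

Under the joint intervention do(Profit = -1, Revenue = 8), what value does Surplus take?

12

Under do(Profit = -1, Revenue = 8), each intervened variable's structural equation is replaced by its fixed value.
Surplus = max(Profit, Revenue) + 4  [with Profit=-1, Revenue=8]  = 12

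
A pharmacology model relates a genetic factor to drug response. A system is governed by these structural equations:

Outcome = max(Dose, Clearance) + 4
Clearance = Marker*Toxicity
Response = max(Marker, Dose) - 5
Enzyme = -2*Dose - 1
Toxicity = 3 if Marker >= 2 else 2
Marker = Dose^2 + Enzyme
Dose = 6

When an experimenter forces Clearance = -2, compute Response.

do(Clearance=-2) replaces the equation Clearance = Marker*Toxicity with the constant Clearance = -2.
No directed path runs from Clearance to Response, so Response keeps its natural value.
Enzyme = -2*Dose - 1  [with Dose=6]  = -13
Marker = Dose^2 + Enzyme  [with Dose=6, Enzyme=-13]  = 23
Response = max(Marker, Dose) - 5  [with Marker=23, Dose=6]  = 18

18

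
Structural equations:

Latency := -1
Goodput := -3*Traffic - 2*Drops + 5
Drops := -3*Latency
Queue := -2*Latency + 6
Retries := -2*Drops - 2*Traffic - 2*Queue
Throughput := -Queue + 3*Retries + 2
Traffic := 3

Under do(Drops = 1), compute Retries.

-24

Intervening sets Drops = 1 and removes its equation (Drops := -3*Latency).
Queue = -2*Latency + 6  [with Latency=-1]  = 8
Retries = -2*Drops - 2*Traffic - 2*Queue  [with Drops=1, Traffic=3, Queue=8]  = -24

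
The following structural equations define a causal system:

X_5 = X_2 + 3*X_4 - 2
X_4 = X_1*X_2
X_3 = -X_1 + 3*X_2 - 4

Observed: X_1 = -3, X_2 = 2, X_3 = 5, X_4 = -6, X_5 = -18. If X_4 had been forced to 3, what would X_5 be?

9

Intervening sets X_4 = 3 and removes its equation (X_4 = X_1*X_2).
X_5 = X_2 + 3*X_4 - 2  [with X_2=2, X_4=3]  = 9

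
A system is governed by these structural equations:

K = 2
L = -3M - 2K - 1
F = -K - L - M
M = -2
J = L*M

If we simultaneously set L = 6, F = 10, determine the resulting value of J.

Setting L = 6, F = 10 by intervention discards those variables' equations.
J = L*M  [with L=6, M=-2]  = -12

-12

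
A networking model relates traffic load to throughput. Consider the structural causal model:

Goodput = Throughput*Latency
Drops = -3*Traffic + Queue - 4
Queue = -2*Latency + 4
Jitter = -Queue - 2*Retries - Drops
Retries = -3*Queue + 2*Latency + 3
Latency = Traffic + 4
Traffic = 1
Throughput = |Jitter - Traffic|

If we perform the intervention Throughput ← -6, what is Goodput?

do(Throughput=-6) replaces the equation Throughput = |Jitter - Traffic| with the constant Throughput = -6.
Latency = Traffic + 4  [with Traffic=1]  = 5
Goodput = Throughput*Latency  [with Throughput=-6, Latency=5]  = -30

-30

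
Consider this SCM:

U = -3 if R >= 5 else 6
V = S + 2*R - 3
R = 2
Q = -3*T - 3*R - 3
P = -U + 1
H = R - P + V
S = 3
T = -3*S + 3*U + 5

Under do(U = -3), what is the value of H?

2

do(U=-3) replaces the equation U = -3 if R >= 5 else 6 with the constant U = -3.
V = S + 2*R - 3  [with S=3, R=2]  = 4
P = -U + 1  [with U=-3]  = 4
H = R - P + V  [with R=2, P=4, V=4]  = 2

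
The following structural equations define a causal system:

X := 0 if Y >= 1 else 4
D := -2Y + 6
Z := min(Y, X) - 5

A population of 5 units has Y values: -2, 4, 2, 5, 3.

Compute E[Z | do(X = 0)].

Every unit gets X=0 under the intervention. Z values become -7, -5, -5, -5, -5; E[Z|do(X=0)] = -5.4.

-5.4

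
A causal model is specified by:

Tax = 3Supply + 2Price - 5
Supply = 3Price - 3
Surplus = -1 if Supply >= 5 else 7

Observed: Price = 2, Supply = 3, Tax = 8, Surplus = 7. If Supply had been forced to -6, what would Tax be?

-19

The intervention breaks the incoming arrows to Supply: Supply = 3Price - 3 no longer applies, and Supply = -6.
Tax = 3Supply + 2Price - 5  [with Supply=-6, Price=2]  = -19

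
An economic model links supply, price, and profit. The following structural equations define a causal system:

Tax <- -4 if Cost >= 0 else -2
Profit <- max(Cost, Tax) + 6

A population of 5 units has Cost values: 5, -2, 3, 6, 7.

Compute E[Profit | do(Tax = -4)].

Under do(Tax=-4), Tax's equation is replaced by Tax=-4 for every unit. Per-unit Profit: 11, 4, 9, 12, 13. Mean = 9.8.

9.8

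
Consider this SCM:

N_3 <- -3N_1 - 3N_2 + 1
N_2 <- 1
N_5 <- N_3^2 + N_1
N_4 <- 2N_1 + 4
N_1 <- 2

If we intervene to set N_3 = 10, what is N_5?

102

do(N_3=10) replaces the equation N_3 <- -3N_1 - 3N_2 + 1 with the constant N_3 = 10.
N_5 = N_3^2 + N_1  [with N_3=10, N_1=2]  = 102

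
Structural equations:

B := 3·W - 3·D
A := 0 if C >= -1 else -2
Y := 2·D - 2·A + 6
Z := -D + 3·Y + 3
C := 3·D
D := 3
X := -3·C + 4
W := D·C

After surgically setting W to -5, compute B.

-24

The intervention breaks the incoming arrows to W: W := D·C no longer applies, and W = -5.
B = 3·W - 3·D  [with W=-5, D=3]  = -24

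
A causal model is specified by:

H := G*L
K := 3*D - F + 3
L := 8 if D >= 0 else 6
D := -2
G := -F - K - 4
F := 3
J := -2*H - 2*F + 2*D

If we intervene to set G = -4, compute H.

-24

The intervention breaks the incoming arrows to G: G := -F - K - 4 no longer applies, and G = -4.
L = 8 if D >= 0 else 6  [with D=-2]  = 6
H = G*L  [with G=-4, L=6]  = -24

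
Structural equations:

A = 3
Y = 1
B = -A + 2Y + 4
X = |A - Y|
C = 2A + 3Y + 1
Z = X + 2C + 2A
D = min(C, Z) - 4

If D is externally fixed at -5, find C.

The intervention breaks the incoming arrows to D: D = min(C, Z) - 4 no longer applies, and D = -5.
C is not downstream of the intervention, so its value is determined by the original equations.
C = 2A + 3Y + 1  [with A=3, Y=1]  = 10

10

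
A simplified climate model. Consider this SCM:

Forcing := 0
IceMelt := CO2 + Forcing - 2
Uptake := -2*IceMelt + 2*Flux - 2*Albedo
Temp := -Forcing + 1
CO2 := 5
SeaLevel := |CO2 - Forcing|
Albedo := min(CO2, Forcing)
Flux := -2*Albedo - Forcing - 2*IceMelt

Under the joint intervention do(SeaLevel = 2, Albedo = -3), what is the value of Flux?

Setting SeaLevel = 2, Albedo = -3 by intervention discards those variables' equations.
IceMelt = CO2 + Forcing - 2  [with CO2=5, Forcing=0]  = 3
Flux = -2*Albedo - Forcing - 2*IceMelt  [with Albedo=-3, Forcing=0, IceMelt=3]  = 0

0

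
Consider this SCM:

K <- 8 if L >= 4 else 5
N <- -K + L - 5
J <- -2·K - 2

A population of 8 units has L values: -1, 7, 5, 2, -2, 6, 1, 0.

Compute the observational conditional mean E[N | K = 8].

-7

Observing K=8 restricts to units where K's equation naturally yields 8: L ∈ {7, 5, 6}. In that subpopulation N = -6, -8, -7, mean -7.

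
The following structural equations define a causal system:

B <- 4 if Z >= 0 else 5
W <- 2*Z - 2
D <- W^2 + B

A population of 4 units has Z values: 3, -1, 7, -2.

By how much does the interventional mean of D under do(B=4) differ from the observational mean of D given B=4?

do(B=4) breaks B's dependence on Z. With B=4 fixed, D across the units is 20, 20, 148, 40, mean 57.
Observing B=4 restricts to units where B's equation naturally yields 4: Z ∈ {3, 7}. In that subpopulation D = 20, 148, mean 84.
Difference = 57 − 84 = -27.

-27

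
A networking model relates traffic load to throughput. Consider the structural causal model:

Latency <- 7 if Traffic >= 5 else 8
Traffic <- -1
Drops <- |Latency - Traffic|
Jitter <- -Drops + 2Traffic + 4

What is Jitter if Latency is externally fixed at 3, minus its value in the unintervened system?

5

Under do(Latency=3), the mechanism Latency <- 7 if Traffic >= 5 else 8 is discarded; Latency is fixed at 3.
Drops = |Latency - Traffic|  [with Latency=3, Traffic=-1]  = 4
Jitter = -Drops + 2Traffic + 4  [with Drops=4, Traffic=-1]  = -2
Without intervention: Latency = 7 if Traffic >= 5 else 8  [with Traffic=-1]  = 8; Drops = |Latency - Traffic|  [with Latency=8, Traffic=-1]  = 9; Jitter = -Drops + 2Traffic + 4  [with Drops=9, Traffic=-1]  = -7.
Change = -2 − (-7) = 5.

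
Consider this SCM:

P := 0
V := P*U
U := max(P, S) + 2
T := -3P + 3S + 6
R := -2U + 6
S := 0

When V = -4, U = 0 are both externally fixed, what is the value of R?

6

Under do(V = -4, U = 0), each intervened variable's structural equation is replaced by its fixed value.
R = -2U + 6  [with U=0]  = 6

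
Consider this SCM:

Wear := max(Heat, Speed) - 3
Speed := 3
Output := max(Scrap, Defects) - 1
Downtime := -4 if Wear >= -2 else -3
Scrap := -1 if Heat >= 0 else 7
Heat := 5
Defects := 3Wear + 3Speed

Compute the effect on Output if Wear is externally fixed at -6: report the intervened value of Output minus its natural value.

The intervention breaks the incoming arrows to Wear: Wear := max(Heat, Speed) - 3 no longer applies, and Wear = -6.
Defects = 3Wear + 3Speed  [with Wear=-6, Speed=3]  = -9
Scrap = -1 if Heat >= 0 else 7  [with Heat=5]  = -1
Output = max(Scrap, Defects) - 1  [with Scrap=-1, Defects=-9]  = -2
Without intervention: Wear = max(Heat, Speed) - 3  [with Heat=5, Speed=3]  = 2; Defects = 3Wear + 3Speed  [with Wear=2, Speed=3]  = 15; Scrap = -1 if Heat >= 0 else 7  [with Heat=5]  = -1; Output = max(Scrap, Defects) - 1  [with Scrap=-1, Defects=15]  = 14.
Change = -2 − 14 = -16.

-16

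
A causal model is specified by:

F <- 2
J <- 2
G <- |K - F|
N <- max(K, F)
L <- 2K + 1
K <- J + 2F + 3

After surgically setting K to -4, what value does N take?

The intervention breaks the incoming arrows to K: K <- J + 2F + 3 no longer applies, and K = -4.
N = max(K, F)  [with K=-4, F=2]  = 2

2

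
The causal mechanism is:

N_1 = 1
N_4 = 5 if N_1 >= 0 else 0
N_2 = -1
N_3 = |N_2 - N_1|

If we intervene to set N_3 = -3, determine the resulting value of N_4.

5

The intervention breaks the incoming arrows to N_3: N_3 = |N_2 - N_1| no longer applies, and N_3 = -3.
N_4 is not downstream of the intervention, so its value is determined by the original equations.
N_4 = 5 if N_1 >= 0 else 0  [with N_1=1]  = 5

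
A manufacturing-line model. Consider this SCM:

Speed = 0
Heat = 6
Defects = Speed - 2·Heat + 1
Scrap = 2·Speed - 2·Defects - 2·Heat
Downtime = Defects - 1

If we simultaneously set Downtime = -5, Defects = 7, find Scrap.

-26

Under do(Downtime = -5, Defects = 7), each intervened variable's structural equation is replaced by its fixed value.
Scrap = 2·Speed - 2·Defects - 2·Heat  [with Speed=0, Defects=7, Heat=6]  = -26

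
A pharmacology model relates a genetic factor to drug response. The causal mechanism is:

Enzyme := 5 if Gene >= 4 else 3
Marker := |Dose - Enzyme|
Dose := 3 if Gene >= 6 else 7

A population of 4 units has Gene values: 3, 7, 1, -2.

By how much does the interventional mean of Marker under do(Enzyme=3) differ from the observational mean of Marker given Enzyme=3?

Under do(Enzyme=3), Enzyme's equation is replaced by Enzyme=3 for every unit. Per-unit Marker: 4, 0, 4, 4. Mean = 3.
E[Marker|Enzyme=3] averages over only the 3 units with Enzyme=3 (Gene = 3, 1, -2): Marker = 4, 4, 4, mean 4.
Difference = 3 − 4 = -1.

-1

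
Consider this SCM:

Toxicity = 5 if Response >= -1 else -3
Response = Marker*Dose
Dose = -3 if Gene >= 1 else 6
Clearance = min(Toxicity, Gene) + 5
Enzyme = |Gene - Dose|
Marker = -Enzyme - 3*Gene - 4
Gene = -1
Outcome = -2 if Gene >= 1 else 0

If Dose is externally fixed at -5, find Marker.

-5

Under do(Dose=-5), the mechanism Dose = -3 if Gene >= 1 else 6 is discarded; Dose is fixed at -5.
Enzyme = |Gene - Dose|  [with Gene=-1, Dose=-5]  = 4
Marker = -Enzyme - 3*Gene - 4  [with Enzyme=4, Gene=-1]  = -5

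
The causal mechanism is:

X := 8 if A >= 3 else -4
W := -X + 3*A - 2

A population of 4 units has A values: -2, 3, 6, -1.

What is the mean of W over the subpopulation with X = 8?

3.5

Observing X=8 restricts to units where X's equation naturally yields 8: A ∈ {3, 6}. In that subpopulation W = -1, 8, mean 3.5.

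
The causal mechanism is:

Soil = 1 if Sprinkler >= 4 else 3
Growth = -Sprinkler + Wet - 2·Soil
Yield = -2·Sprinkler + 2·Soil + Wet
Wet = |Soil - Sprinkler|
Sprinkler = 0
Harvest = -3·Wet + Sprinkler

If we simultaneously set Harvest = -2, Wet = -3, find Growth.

-9

Under do(Harvest = -2, Wet = -3), each intervened variable's structural equation is replaced by its fixed value.
Soil = 1 if Sprinkler >= 4 else 3  [with Sprinkler=0]  = 3
Growth = -Sprinkler + Wet - 2·Soil  [with Sprinkler=0, Wet=-3, Soil=3]  = -9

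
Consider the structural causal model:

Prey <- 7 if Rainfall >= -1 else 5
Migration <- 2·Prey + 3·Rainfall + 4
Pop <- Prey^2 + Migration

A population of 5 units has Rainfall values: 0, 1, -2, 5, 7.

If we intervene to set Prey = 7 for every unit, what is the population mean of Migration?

24.6

The intervention sets Prey=7 in all 5 units regardless of Rainfall. Recomputing Migration per unit gives 18, 21, 12, 33, 39; average 24.6.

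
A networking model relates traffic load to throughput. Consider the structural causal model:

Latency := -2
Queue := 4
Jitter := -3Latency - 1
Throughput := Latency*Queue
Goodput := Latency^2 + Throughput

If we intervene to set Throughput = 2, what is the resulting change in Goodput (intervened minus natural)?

Intervening sets Throughput = 2 and removes its equation (Throughput := Latency*Queue).
Goodput = Latency^2 + Throughput  [with Latency=-2, Throughput=2]  = 6
Without intervention: Throughput = Latency*Queue  [with Latency=-2, Queue=4]  = -8; Goodput = Latency^2 + Throughput  [with Latency=-2, Throughput=-8]  = -4.
Change = 6 − (-4) = 10.

10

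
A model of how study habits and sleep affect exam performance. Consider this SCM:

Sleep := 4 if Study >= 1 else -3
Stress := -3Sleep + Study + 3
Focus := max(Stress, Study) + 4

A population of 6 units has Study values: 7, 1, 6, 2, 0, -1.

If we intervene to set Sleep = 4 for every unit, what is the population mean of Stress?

Under do(Sleep=4), Sleep's equation is replaced by Sleep=4 for every unit. Per-unit Stress: -2, -8, -3, -7, -9, -10. Mean = -6.5.

-6.5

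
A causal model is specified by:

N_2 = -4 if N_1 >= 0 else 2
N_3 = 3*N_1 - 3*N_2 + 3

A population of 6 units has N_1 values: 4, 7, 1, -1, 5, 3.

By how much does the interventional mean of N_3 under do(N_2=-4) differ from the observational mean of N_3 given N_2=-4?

-2.5

The intervention sets N_2=-4 in all 6 units regardless of N_1. Recomputing N_3 per unit gives 27, 36, 18, 12, 30, 24; average 24.5.
Conditioning on N_2=-4 selects the 5 unit(s) with N_1 ∈ {4, 7, 1, 5, 3}. Their N_3 values: 27, 36, 18, 30, 24. Mean = 27.
Difference = 24.5 − 27 = -2.5.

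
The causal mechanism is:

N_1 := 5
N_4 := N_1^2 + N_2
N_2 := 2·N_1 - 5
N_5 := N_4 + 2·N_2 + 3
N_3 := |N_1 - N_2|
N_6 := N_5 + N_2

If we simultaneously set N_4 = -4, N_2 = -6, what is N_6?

The joint intervention fixes N_4 = -4, N_2 = -6, removing each variable's own equation.
N_5 = N_4 + 2·N_2 + 3  [with N_4=-4, N_2=-6]  = -13
N_6 = N_5 + N_2  [with N_5=-13, N_2=-6]  = -19

-19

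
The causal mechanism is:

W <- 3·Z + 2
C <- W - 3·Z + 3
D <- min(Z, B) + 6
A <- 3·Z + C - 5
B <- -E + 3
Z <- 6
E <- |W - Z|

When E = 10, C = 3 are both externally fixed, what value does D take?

-1

Under do(E = 10, C = 3), each intervened variable's structural equation is replaced by its fixed value.
B = -E + 3  [with E=10]  = -7
D = min(Z, B) + 6  [with Z=6, B=-7]  = -1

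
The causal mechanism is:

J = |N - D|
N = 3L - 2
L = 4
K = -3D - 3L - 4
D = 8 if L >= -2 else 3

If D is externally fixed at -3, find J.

13

do(D=-3) replaces the equation D = 8 if L >= -2 else 3 with the constant D = -3.
N = 3L - 2  [with L=4]  = 10
J = |N - D|  [with N=10, D=-3]  = 13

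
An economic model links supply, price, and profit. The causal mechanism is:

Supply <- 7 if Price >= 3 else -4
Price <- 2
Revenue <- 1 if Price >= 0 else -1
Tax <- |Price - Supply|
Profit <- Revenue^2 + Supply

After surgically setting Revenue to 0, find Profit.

-4

do(Revenue=0) replaces the equation Revenue <- 1 if Price >= 0 else -1 with the constant Revenue = 0.
Supply = 7 if Price >= 3 else -4  [with Price=2]  = -4
Profit = Revenue^2 + Supply  [with Revenue=0, Supply=-4]  = -4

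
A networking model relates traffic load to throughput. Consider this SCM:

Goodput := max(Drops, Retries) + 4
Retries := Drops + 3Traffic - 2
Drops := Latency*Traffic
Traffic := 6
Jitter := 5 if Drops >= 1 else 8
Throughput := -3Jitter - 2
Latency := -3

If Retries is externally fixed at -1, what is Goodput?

3

The intervention breaks the incoming arrows to Retries: Retries := Drops + 3Traffic - 2 no longer applies, and Retries = -1.
Drops = Latency*Traffic  [with Latency=-3, Traffic=6]  = -18
Goodput = max(Drops, Retries) + 4  [with Drops=-18, Retries=-1]  = 3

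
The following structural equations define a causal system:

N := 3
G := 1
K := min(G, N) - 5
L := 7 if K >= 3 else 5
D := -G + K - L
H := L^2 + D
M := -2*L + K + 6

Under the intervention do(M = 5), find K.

-4

Intervening sets M = 5 and removes its equation (M := -2*L + K + 6).
K is not downstream of the intervention, so its value is determined by the original equations.
K = min(G, N) - 5  [with G=1, N=3]  = -4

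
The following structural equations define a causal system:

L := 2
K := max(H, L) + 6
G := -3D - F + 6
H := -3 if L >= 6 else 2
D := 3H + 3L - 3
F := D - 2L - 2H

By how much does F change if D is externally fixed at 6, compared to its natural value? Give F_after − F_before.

Intervening sets D = 6 and removes its equation (D := 3H + 3L - 3).
H = -3 if L >= 6 else 2  [with L=2]  = 2
F = D - 2L - 2H  [with D=6, L=2, H=2]  = -2
Without intervention: H = -3 if L >= 6 else 2  [with L=2]  = 2; D = 3H + 3L - 3  [with H=2, L=2]  = 9; F = D - 2L - 2H  [with D=9, L=2, H=2]  = 1.
Change = -2 − 1 = -3.

-3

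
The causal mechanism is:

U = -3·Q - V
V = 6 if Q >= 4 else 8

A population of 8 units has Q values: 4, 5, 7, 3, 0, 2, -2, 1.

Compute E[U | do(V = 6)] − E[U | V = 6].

8.5

do(V=6) breaks V's dependence on Q. With V=6 fixed, U across the units is -18, -21, -27, -15, -6, -12, 0, -9, mean -13.5.
E[U|V=6] averages over only the 3 units with V=6 (Q = 4, 5, 7): U = -18, -21, -27, mean -22.
Difference = -13.5 − (-22) = 8.5.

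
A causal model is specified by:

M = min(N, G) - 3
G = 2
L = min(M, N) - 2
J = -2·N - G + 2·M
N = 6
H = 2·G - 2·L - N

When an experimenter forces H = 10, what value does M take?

do(H=10) replaces the equation H = 2·G - 2·L - N with the constant H = 10.
M is not downstream of the intervention, so its value is determined by the original equations.
M = min(N, G) - 3  [with N=6, G=2]  = -1

-1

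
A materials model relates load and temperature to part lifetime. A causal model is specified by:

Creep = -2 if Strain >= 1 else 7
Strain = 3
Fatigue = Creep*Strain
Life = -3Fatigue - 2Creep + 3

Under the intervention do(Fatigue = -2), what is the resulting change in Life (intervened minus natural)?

-12

The intervention breaks the incoming arrows to Fatigue: Fatigue = Creep*Strain no longer applies, and Fatigue = -2.
Creep = -2 if Strain >= 1 else 7  [with Strain=3]  = -2
Life = -3Fatigue - 2Creep + 3  [with Fatigue=-2, Creep=-2]  = 13
Without intervention: Creep = -2 if Strain >= 1 else 7  [with Strain=3]  = -2; Fatigue = Creep*Strain  [with Creep=-2, Strain=3]  = -6; Life = -3Fatigue - 2Creep + 3  [with Fatigue=-6, Creep=-2]  = 25.
Change = 13 − 25 = -12.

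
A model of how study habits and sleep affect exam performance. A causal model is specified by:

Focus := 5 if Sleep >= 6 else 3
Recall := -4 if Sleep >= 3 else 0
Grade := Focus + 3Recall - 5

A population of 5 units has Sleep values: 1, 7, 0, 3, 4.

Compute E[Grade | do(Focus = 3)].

do(Focus=3) breaks Focus's dependence on Sleep. With Focus=3 fixed, Grade across the units is -2, -14, -2, -14, -14, mean -9.2.

-9.2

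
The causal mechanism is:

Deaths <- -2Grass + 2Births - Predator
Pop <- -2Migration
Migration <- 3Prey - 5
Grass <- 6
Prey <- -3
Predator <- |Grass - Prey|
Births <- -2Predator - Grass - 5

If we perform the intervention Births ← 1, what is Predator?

Under do(Births=1), the mechanism Births <- -2Predator - Grass - 5 is discarded; Births is fixed at 1.
Since Predator is not a descendant of the intervened variable, it is unaffected.
Predator = |Grass - Prey|  [with Grass=6, Prey=-3]  = 9

9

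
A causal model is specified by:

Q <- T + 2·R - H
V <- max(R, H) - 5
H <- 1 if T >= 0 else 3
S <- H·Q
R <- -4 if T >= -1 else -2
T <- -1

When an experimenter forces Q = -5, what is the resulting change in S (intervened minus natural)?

21

Intervening sets Q = -5 and removes its equation (Q <- T + 2·R - H).
H = 1 if T >= 0 else 3  [with T=-1]  = 3
S = H·Q  [with H=3, Q=-5]  = -15
Without intervention: H = 1 if T >= 0 else 3  [with T=-1]  = 3; R = -4 if T >= -1 else -2  [with T=-1]  = -4; Q = T + 2·R - H  [with T=-1, R=-4, H=3]  = -12; S = H·Q  [with H=3, Q=-12]  = -36.
Change = -15 − (-36) = 21.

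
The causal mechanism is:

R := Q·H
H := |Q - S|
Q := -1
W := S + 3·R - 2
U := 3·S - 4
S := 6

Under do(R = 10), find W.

Intervening sets R = 10 and removes its equation (R := Q·H).
W = S + 3·R - 2  [with S=6, R=10]  = 34

34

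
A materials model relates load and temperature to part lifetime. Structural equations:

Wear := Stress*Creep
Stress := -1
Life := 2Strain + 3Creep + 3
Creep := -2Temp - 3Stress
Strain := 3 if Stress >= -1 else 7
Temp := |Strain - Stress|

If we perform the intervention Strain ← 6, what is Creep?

-11

Under do(Strain=6), the mechanism Strain := 3 if Stress >= -1 else 7 is discarded; Strain is fixed at 6.
Temp = |Strain - Stress|  [with Strain=6, Stress=-1]  = 7
Creep = -2Temp - 3Stress  [with Temp=7, Stress=-1]  = -11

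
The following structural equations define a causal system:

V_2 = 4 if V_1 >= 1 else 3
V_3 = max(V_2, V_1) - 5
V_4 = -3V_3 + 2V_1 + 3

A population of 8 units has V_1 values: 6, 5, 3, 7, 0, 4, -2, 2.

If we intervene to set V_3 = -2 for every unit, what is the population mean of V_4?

Every unit gets V_3=-2 under the intervention. V_4 values become 21, 19, 15, 23, 9, 17, 5, 13; E[V_4|do(V_3=-2)] = 15.25.

15.25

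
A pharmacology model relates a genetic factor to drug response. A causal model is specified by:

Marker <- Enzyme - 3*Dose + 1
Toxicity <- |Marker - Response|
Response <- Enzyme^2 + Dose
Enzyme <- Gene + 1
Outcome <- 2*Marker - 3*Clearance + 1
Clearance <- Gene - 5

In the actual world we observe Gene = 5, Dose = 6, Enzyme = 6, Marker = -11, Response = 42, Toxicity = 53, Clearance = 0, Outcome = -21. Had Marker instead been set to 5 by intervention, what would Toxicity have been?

37

Under do(Marker=5), the mechanism Marker <- Enzyme - 3*Dose + 1 is discarded; Marker is fixed at 5.
Enzyme = Gene + 1  [with Gene=5]  = 6
Response = Enzyme^2 + Dose  [with Enzyme=6, Dose=6]  = 42
Toxicity = |Marker - Response|  [with Marker=5, Response=42]  = 37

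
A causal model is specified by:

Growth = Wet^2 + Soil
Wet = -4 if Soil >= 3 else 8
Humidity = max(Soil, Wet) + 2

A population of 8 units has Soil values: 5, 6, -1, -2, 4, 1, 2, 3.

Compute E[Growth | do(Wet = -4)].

18.25

do(Wet=-4) breaks Wet's dependence on Soil. With Wet=-4 fixed, Growth across the units is 21, 22, 15, 14, 20, 17, 18, 19, mean 18.25.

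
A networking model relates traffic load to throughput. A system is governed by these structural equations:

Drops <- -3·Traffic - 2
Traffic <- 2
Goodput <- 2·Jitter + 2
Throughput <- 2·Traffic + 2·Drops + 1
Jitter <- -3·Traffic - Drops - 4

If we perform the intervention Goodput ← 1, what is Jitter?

do(Goodput=1) replaces the equation Goodput <- 2·Jitter + 2 with the constant Goodput = 1.
Jitter is not downstream of the intervention, so its value is determined by the original equations.
Drops = -3·Traffic - 2  [with Traffic=2]  = -8
Jitter = -3·Traffic - Drops - 4  [with Traffic=2, Drops=-8]  = -2

-2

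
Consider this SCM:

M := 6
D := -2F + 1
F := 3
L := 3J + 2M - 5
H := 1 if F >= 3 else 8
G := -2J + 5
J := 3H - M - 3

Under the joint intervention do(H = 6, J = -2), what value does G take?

9

Setting H = 6, J = -2 by intervention discards those variables' equations.
G = -2J + 5  [with J=-2]  = 9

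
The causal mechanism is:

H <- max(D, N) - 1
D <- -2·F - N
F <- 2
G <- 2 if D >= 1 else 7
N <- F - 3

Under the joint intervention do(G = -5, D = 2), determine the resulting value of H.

Under do(G = -5, D = 2), each intervened variable's structural equation is replaced by its fixed value.
N = F - 3  [with F=2]  = -1
H = max(D, N) - 1  [with D=2, N=-1]  = 1

1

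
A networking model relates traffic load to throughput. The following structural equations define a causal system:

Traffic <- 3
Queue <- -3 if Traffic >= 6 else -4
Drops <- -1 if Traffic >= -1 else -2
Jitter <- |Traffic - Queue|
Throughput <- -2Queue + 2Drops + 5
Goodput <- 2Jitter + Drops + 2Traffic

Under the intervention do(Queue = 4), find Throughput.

do(Queue=4) replaces the equation Queue <- -3 if Traffic >= 6 else -4 with the constant Queue = 4.
Drops = -1 if Traffic >= -1 else -2  [with Traffic=3]  = -1
Throughput = -2Queue + 2Drops + 5  [with Queue=4, Drops=-1]  = -5

-5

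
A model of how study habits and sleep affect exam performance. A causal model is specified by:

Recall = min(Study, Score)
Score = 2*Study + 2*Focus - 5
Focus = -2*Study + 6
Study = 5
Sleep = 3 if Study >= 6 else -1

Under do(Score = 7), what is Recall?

Intervening sets Score = 7 and removes its equation (Score = 2*Study + 2*Focus - 5).
Recall = min(Study, Score)  [with Study=5, Score=7]  = 5

5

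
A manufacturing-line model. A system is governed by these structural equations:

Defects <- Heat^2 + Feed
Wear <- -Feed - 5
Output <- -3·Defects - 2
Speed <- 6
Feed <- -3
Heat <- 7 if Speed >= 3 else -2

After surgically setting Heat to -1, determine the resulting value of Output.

The intervention breaks the incoming arrows to Heat: Heat <- 7 if Speed >= 3 else -2 no longer applies, and Heat = -1.
Defects = Heat^2 + Feed  [with Heat=-1, Feed=-3]  = -2
Output = -3·Defects - 2  [with Defects=-2]  = 4

4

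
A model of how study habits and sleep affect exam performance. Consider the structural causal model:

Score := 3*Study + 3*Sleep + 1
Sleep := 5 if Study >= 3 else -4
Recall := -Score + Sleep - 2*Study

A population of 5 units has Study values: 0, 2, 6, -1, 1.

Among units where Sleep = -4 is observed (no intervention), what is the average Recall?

4.5

Conditioning on Sleep=-4 selects the 4 unit(s) with Study ∈ {0, 2, -1, 1}. Their Recall values: 7, -3, 12, 2. Mean = 4.5.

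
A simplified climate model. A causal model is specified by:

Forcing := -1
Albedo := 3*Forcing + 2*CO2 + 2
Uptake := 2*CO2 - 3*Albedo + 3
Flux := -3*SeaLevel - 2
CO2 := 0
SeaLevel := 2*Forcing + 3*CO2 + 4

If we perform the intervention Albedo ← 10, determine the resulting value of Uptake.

The intervention breaks the incoming arrows to Albedo: Albedo := 3*Forcing + 2*CO2 + 2 no longer applies, and Albedo = 10.
Uptake = 2*CO2 - 3*Albedo + 3  [with CO2=0, Albedo=10]  = -27

-27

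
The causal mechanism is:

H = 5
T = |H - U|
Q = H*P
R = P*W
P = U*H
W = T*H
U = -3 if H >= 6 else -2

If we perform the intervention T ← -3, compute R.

The intervention breaks the incoming arrows to T: T = |H - U| no longer applies, and T = -3.
U = -3 if H >= 6 else -2  [with H=5]  = -2
P = U*H  [with U=-2, H=5]  = -10
W = T*H  [with T=-3, H=5]  = -15
R = P*W  [with P=-10, W=-15]  = 150

150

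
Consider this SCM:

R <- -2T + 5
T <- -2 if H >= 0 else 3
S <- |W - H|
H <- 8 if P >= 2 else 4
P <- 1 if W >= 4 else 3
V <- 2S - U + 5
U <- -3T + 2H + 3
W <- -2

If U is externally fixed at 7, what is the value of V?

do(U=7) replaces the equation U <- -3T + 2H + 3 with the constant U = 7.
P = 1 if W >= 4 else 3  [with W=-2]  = 3
H = 8 if P >= 2 else 4  [with P=3]  = 8
S = |W - H|  [with W=-2, H=8]  = 10
V = 2S - U + 5  [with S=10, U=7]  = 18

18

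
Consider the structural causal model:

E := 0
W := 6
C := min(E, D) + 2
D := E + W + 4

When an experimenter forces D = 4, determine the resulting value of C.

The intervention breaks the incoming arrows to D: D := E + W + 4 no longer applies, and D = 4.
C = min(E, D) + 2  [with E=0, D=4]  = 2

2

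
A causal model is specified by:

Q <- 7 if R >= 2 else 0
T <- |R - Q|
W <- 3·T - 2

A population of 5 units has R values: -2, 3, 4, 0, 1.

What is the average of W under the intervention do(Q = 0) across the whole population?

The intervention sets Q=0 in all 5 units regardless of R. Recomputing W per unit gives 4, 7, 10, -2, 1; average 4.

4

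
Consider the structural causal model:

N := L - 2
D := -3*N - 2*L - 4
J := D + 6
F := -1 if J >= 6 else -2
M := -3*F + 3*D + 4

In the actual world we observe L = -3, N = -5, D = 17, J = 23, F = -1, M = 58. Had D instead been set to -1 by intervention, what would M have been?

The intervention breaks the incoming arrows to D: D := -3*N - 2*L - 4 no longer applies, and D = -1.
J = D + 6  [with D=-1]  = 5
F = -1 if J >= 6 else -2  [with J=5]  = -2
M = -3*F + 3*D + 4  [with F=-2, D=-1]  = 7

7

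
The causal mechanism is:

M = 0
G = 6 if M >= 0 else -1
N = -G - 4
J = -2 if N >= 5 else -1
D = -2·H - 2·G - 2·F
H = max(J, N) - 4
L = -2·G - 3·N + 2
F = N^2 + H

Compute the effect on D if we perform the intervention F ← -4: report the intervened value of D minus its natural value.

198

do(F=-4) replaces the equation F = N^2 + H with the constant F = -4.
G = 6 if M >= 0 else -1  [with M=0]  = 6
N = -G - 4  [with G=6]  = -10
J = -2 if N >= 5 else -1  [with N=-10]  = -1
H = max(J, N) - 4  [with J=-1, N=-10]  = -5
D = -2·H - 2·G - 2·F  [with H=-5, G=6, F=-4]  = 6
Without intervention: G = 6 if M >= 0 else -1  [with M=0]  = 6; N = -G - 4  [with G=6]  = -10; J = -2 if N >= 5 else -1  [with N=-10]  = -1; H = max(J, N) - 4  [with J=-1, N=-10]  = -5; F = N^2 + H  [with N=-10, H=-5]  = 95; D = -2·H - 2·G - 2·F  [with H=-5, G=6, F=95]  = -192.
Change = 6 − (-192) = 198.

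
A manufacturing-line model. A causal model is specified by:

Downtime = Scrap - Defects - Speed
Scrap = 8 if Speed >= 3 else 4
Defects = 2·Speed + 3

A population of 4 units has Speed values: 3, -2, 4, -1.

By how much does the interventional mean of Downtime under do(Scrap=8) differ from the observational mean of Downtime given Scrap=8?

do(Scrap=8) breaks Scrap's dependence on Speed. With Scrap=8 fixed, Downtime across the units is -4, 11, -7, 8, mean 2.
E[Downtime|Scrap=8] averages over only the 2 units with Scrap=8 (Speed = 3, 4): Downtime = -4, -7, mean -5.5.
Difference = 2 − (-5.5) = 7.5.

7.5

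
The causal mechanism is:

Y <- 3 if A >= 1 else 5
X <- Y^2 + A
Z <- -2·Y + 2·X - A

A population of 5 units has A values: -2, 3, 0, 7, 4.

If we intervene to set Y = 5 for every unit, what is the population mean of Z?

42.4

The intervention sets Y=5 in all 5 units regardless of A. Recomputing Z per unit gives 38, 43, 40, 47, 44; average 42.4.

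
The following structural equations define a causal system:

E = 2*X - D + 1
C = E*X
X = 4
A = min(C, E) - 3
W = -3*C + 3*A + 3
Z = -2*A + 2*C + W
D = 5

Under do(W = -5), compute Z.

25

Intervening sets W = -5 and removes its equation (W = -3*C + 3*A + 3).
E = 2*X - D + 1  [with X=4, D=5]  = 4
C = E*X  [with E=4, X=4]  = 16
A = min(C, E) - 3  [with C=16, E=4]  = 1
Z = -2*A + 2*C + W  [with A=1, C=16, W=-5]  = 25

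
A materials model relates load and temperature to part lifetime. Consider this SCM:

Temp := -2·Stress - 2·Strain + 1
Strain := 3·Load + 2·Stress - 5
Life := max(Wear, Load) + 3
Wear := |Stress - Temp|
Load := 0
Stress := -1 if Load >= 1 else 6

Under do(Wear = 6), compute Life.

The intervention breaks the incoming arrows to Wear: Wear := |Stress - Temp| no longer applies, and Wear = 6.
Life = max(Wear, Load) + 3  [with Wear=6, Load=0]  = 9

9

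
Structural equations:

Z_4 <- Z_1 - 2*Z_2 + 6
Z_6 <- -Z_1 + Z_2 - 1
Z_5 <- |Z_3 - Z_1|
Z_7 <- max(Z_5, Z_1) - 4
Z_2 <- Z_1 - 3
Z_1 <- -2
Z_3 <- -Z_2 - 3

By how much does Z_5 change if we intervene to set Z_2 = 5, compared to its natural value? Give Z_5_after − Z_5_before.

do(Z_2=5) replaces the equation Z_2 <- Z_1 - 3 with the constant Z_2 = 5.
Z_3 = -Z_2 - 3  [with Z_2=5]  = -8
Z_5 = |Z_3 - Z_1|  [with Z_3=-8, Z_1=-2]  = 6
Without intervention: Z_2 = Z_1 - 3  [with Z_1=-2]  = -5; Z_3 = -Z_2 - 3  [with Z_2=-5]  = 2; Z_5 = |Z_3 - Z_1|  [with Z_3=2, Z_1=-2]  = 4.
Change = 6 − 4 = 2.

2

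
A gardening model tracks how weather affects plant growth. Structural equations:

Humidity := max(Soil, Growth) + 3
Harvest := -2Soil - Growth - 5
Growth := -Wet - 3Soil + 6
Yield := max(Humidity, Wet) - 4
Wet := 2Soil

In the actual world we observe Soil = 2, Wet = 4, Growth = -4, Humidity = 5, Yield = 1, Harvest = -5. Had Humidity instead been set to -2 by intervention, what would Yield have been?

Intervening sets Humidity = -2 and removes its equation (Humidity := max(Soil, Growth) + 3).
Wet = 2Soil  [with Soil=2]  = 4
Yield = max(Humidity, Wet) - 4  [with Humidity=-2, Wet=4]  = 0

0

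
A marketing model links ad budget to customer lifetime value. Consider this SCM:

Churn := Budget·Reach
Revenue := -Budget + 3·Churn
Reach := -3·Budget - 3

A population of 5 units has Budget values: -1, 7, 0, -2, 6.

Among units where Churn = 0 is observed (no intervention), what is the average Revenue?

0.5

Observing Churn=0 restricts to units where Churn's equation naturally yields 0: Budget ∈ {-1, 0}. In that subpopulation Revenue = 1, 0, mean 0.5.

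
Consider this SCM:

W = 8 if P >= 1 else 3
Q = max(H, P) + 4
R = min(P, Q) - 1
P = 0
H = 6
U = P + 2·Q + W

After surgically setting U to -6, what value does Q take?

10

do(U=-6) replaces the equation U = P + 2·Q + W with the constant U = -6.
Q is not downstream of the intervention, so its value is determined by the original equations.
Q = max(H, P) + 4  [with H=6, P=0]  = 10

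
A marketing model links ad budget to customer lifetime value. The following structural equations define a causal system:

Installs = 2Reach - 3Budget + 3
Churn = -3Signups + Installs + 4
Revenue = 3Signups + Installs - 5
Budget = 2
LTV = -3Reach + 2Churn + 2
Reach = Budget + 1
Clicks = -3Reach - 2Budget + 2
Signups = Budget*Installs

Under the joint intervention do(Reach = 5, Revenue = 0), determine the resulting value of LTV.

-75

Under do(Reach = 5, Revenue = 0), each intervened variable's structural equation is replaced by its fixed value.
Installs = 2Reach - 3Budget + 3  [with Reach=5, Budget=2]  = 7
Signups = Budget*Installs  [with Budget=2, Installs=7]  = 14
Churn = -3Signups + Installs + 4  [with Signups=14, Installs=7]  = -31
LTV = -3Reach + 2Churn + 2  [with Reach=5, Churn=-31]  = -75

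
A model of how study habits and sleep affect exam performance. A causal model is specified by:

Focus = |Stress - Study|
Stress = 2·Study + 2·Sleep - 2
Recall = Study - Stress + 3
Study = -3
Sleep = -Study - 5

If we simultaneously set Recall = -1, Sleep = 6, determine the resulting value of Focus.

Setting Recall = -1, Sleep = 6 by intervention discards those variables' equations.
Stress = 2·Study + 2·Sleep - 2  [with Study=-3, Sleep=6]  = 4
Focus = |Stress - Study|  [with Stress=4, Study=-3]  = 7

7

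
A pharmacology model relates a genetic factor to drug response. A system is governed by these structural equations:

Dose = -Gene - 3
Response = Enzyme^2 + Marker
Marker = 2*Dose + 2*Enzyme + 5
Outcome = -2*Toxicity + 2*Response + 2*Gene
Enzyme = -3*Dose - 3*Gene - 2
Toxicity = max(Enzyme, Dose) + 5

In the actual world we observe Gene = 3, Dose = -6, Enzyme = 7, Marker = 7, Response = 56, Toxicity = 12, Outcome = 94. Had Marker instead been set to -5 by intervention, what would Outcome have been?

70

The intervention breaks the incoming arrows to Marker: Marker = 2*Dose + 2*Enzyme + 5 no longer applies, and Marker = -5.
Dose = -Gene - 3  [with Gene=3]  = -6
Enzyme = -3*Dose - 3*Gene - 2  [with Dose=-6, Gene=3]  = 7
Response = Enzyme^2 + Marker  [with Enzyme=7, Marker=-5]  = 44
Toxicity = max(Enzyme, Dose) + 5  [with Enzyme=7, Dose=-6]  = 12
Outcome = -2*Toxicity + 2*Response + 2*Gene  [with Toxicity=12, Response=44, Gene=3]  = 70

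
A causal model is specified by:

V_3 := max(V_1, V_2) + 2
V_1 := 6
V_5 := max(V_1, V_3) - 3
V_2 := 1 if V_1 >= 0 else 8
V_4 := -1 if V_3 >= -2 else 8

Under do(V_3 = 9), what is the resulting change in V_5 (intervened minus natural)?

1

do(V_3=9) replaces the equation V_3 := max(V_1, V_2) + 2 with the constant V_3 = 9.
V_5 = max(V_1, V_3) - 3  [with V_1=6, V_3=9]  = 6
Without intervention: V_2 = 1 if V_1 >= 0 else 8  [with V_1=6]  = 1; V_3 = max(V_1, V_2) + 2  [with V_1=6, V_2=1]  = 8; V_5 = max(V_1, V_3) - 3  [with V_1=6, V_3=8]  = 5.
Change = 6 − 5 = 1.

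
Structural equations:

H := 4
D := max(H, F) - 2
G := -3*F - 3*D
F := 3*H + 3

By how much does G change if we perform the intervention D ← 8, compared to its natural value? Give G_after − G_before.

15

The intervention breaks the incoming arrows to D: D := max(H, F) - 2 no longer applies, and D = 8.
F = 3*H + 3  [with H=4]  = 15
G = -3*F - 3*D  [with F=15, D=8]  = -69
Without intervention: F = 3*H + 3  [with H=4]  = 15; D = max(H, F) - 2  [with H=4, F=15]  = 13; G = -3*F - 3*D  [with F=15, D=13]  = -84.
Change = -69 − (-84) = 15.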